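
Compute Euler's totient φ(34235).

Factor: 34235 = 5 · 41 · 167.
φ(34235) = (5−1) · (41−1) · (167−1) = 4 · 40 · 166 = 26560.

26560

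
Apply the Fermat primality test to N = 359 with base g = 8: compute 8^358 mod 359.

8^1 ≡ 8 (mod 359)
8^2 ≡ 8^2 = 64 ≡ 64 (mod 359)
8^4 ≡ 64^2 = 4096 ≡ 147 (mod 359)
8^8 ≡ 147^2 = 21609 ≡ 69 (mod 359)
8^16 ≡ 69^2 = 4761 ≡ 94 (mod 359)
8^32 ≡ 94^2 = 8836 ≡ 220 (mod 359)
8^64 ≡ 220^2 = 48400 ≡ 294 (mod 359)
8^128 ≡ 294^2 = 86436 ≡ 276 (mod 359)
8^256 ≡ 276^2 = 76176 ≡ 68 (mod 359)
358 = 256 + 64 + 32 + 4 + 2 in binary powers of 2.
So 8^358 ≡ 68 · 294 · 220 · 147 · 64 ≡ 1 (mod 359).
Since the result is 1, base 8 gives no evidence that 359 is composite.

1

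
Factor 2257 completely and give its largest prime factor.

61

2257 = 37 · 61
61 is prime.
So 2257 = 37 · 61; the largest prime factor is 61.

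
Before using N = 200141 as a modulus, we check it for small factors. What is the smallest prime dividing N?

17

200141 is odd.
Digit sum 8, not divisible by 3.
Ends in 1: not divisible by 5.
7: 200141 = 7·28591 + 4
11: 200141 = 11·18194 + 7
13: 200141 = 13·15395 + 6
17: 200141 = 17·11773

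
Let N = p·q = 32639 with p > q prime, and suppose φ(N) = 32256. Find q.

φ(n) = (p−1)(q−1) = n − (p+q) + 1, so p + q = 32639 − 32256 + 1 = 384.
p and q are the roots of t² − 384t + 32639 = 0.
Discriminant: 384² − 4·32639 = 147456 − 130556 = 16900; √16900 = 130.
q = (384 − 130)/2 = 127, p = (384 + 130)/2 = 257.
Check: 127 · 257 = 32639.

127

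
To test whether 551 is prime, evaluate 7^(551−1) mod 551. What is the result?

197

7^1 ≡ 7 (mod 551)
7^2 ≡ 7^2 = 49 ≡ 49 (mod 551)
7^4 ≡ 49^2 = 2401 ≡ 197 (mod 551)
7^8 ≡ 197^2 = 38809 ≡ 239 (mod 551)
7^16 ≡ 239^2 = 57121 ≡ 368 (mod 551)
7^32 ≡ 368^2 = 135424 ≡ 429 (mod 551)
7^64 ≡ 429^2 = 184041 ≡ 7 (mod 551)
7^128 ≡ 7^2 = 49 ≡ 49 (mod 551)
7^256 ≡ 49^2 = 2401 ≡ 197 (mod 551)
7^512 ≡ 197^2 = 38809 ≡ 239 (mod 551)
550 = 512 + 32 + 4 + 2 in binary powers of 2.
So 7^550 ≡ 239 · 429 · 197 · 49 ≡ 197 (mod 551).
Since 197 ≠ 1, base 7 is a Fermat witness: 551 is composite.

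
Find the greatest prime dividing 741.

741 = 3 · 247
247 = 13 · 19
19 is prime.
So 741 = 3 · 13 · 19; the largest prime factor is 19.

19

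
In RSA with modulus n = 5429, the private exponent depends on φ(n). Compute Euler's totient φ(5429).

Factor: 5429 = 61 · 89.
φ(5429) = (61−1) · (89−1) = 60 · 88 = 5280.

5280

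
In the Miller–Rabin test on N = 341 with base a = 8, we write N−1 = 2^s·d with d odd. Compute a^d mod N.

341 − 1 = 340 = 2^2 · 85, so d = 85.
8^1 ≡ 8 (mod 341)
8^2 ≡ 8^2 = 64 ≡ 64 (mod 341)
8^4 ≡ 64^2 = 4096 ≡ 4 (mod 341)
8^8 ≡ 4^2 = 16 ≡ 16 (mod 341)
8^16 ≡ 16^2 = 256 ≡ 256 (mod 341)
8^32 ≡ 256^2 = 65536 ≡ 64 (mod 341)
8^64 ≡ 64^2 = 4096 ≡ 4 (mod 341)
85 = 64 + 16 + 4 + 1 in binary powers of 2.
So 8^85 ≡ 4 · 256 · 4 · 8 ≡ 32 (mod 341).
Squaring chain: 32 → 1; never reaches −1, so base 8 is a Miller–Rabin witness that 341 is composite.

32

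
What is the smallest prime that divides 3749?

23

3749 is odd.
Digit sum 23, not divisible by 3.
Ends in 9: not divisible by 5.
7: 3749 = 7·535 + 4
11: 3749 = 11·340 + 9
13: 3749 = 13·288 + 5
17: 3749 = 17·220 + 9
19: 3749 = 19·197 + 6
23: 3749 = 23·163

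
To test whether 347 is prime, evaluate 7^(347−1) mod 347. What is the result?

7^1 ≡ 7 (mod 347)
7^2 ≡ 7^2 = 49 ≡ 49 (mod 347)
7^4 ≡ 49^2 = 2401 ≡ 319 (mod 347)
7^8 ≡ 319^2 = 101761 ≡ 90 (mod 347)
7^16 ≡ 90^2 = 8100 ≡ 119 (mod 347)
7^32 ≡ 119^2 = 14161 ≡ 281 (mod 347)
7^64 ≡ 281^2 = 78961 ≡ 192 (mod 347)
7^128 ≡ 192^2 = 36864 ≡ 82 (mod 347)
7^256 ≡ 82^2 = 6724 ≡ 131 (mod 347)
346 = 256 + 64 + 16 + 8 + 2 in binary powers of 2.
So 7^346 ≡ 131 · 192 · 119 · 90 · 49 ≡ 1 (mod 347).
Since the result is 1, base 7 gives no evidence that 347 is composite.

1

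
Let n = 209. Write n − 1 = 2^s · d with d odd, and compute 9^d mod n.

209 − 1 = 208 = 2^4 · 13, so d = 13.
9^1 ≡ 9 (mod 209)
9^2 ≡ 9^2 = 81 ≡ 81 (mod 209)
9^4 ≡ 81^2 = 6561 ≡ 82 (mod 209)
9^8 ≡ 82^2 = 6724 ≡ 36 (mod 209)
13 = 8 + 4 + 1 in binary powers of 2.
So 9^13 ≡ 36 · 82 · 9 ≡ 25 (mod 209).
Squaring chain: 25 → 207 → 4 → 16; never reaches −1, so base 9 is a Miller–Rabin witness that 209 is composite.

25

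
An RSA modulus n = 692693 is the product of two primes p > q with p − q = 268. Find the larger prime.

Since p = q + 268, we have 692693 = q(q + 268), so q² + 268q − 692693 = 0.
Discriminant: 268² + 4·692693 = 71824 + 2770772 = 2842596; √2842596 = 1686.
q = (−268 + 1686)/2 = 709, and p = q + 268 = 977.
Check: 709 · 977 = 692693.

977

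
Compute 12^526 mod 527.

236

12^1 ≡ 12 (mod 527)
12^2 ≡ 12^2 = 144 ≡ 144 (mod 527)
12^4 ≡ 144^2 = 20736 ≡ 183 (mod 527)
12^8 ≡ 183^2 = 33489 ≡ 288 (mod 527)
12^16 ≡ 288^2 = 82944 ≡ 205 (mod 527)
12^32 ≡ 205^2 = 42025 ≡ 392 (mod 527)
12^64 ≡ 392^2 = 153664 ≡ 307 (mod 527)
12^128 ≡ 307^2 = 94249 ≡ 443 (mod 527)
12^256 ≡ 443^2 = 196249 ≡ 205 (mod 527)
12^512 ≡ 205^2 = 42025 ≡ 392 (mod 527)
526 = 512 + 8 + 4 + 2 in binary powers of 2.
So 12^526 ≡ 392 · 288 · 183 · 144 ≡ 236 (mod 527).
Since 236 ≠ 1, base 12 is a Fermat witness: 527 is composite.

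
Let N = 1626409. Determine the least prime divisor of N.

1626409 is odd.
Digit sum 28, not divisible by 3.
Ends in 9: not divisible by 5.
7: 1626409 = 7·232344 + 1
11: 1626409 = 11·147855 + 4
13: 1626409 = 13·125108 + 5
17: 1626409 = 17·95671 + 2
19: 1626409 = 19·85600 + 9
23: 1626409 = 23·70713 + 10
29: 1626409 = 29·56083 + 2
31: 1626409 = 31·52464 + 25
37: 1626409 = 37·43957

37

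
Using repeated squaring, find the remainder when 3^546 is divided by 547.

3^1 ≡ 3 (mod 547)
3^2 ≡ 3^2 = 9 ≡ 9 (mod 547)
3^4 ≡ 9^2 = 81 ≡ 81 (mod 547)
3^8 ≡ 81^2 = 6561 ≡ 544 (mod 547)
3^16 ≡ 544^2 = 295936 ≡ 9 (mod 547)
3^32 ≡ 9^2 = 81 ≡ 81 (mod 547)
3^64 ≡ 81^2 = 6561 ≡ 544 (mod 547)
3^128 ≡ 544^2 = 295936 ≡ 9 (mod 547)
3^256 ≡ 9^2 = 81 ≡ 81 (mod 547)
3^512 ≡ 81^2 = 6561 ≡ 544 (mod 547)
546 = 512 + 32 + 2 in binary powers of 2.
So 3^546 ≡ 544 · 81 · 9 ≡ 1 (mod 547).
Since the result is 1, base 3 gives no evidence that 547 is composite.

1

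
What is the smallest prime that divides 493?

17

493 is odd.
Digit sum 16, not divisible by 3.
Ends in 3: not divisible by 5.
7: 493 = 7·70 + 3
11: 493 = 11·44 + 9
13: 493 = 13·37 + 12
17: 493 = 17·29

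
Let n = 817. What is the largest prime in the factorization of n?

817 = 19 · 43
43 is prime.
So 817 = 19 · 43; the largest prime factor is 43.

43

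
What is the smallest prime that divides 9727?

9727 is odd.
Digit sum 25, not divisible by 3.
Ends in 7: not divisible by 5.
7: 9727 = 7·1389 + 4
11: 9727 = 11·884 + 3
13: 9727 = 13·748 + 3
17: 9727 = 17·572 + 3
19: 9727 = 19·511 + 18
23: 9727 = 23·422 + 21
29: 9727 = 29·335 + 12
31: 9727 = 31·313 + 24
37: 9727 = 37·262 + 33
41: 9727 = 41·237 + 10
43: 9727 = 43·226 + 9
47: 9727 = 47·206 + 45
53: 9727 = 53·183 + 28
59: 9727 = 59·164 + 51
61: 9727 = 61·159 + 28
67: 9727 = 67·145 + 12
71: 9727 = 71·137

71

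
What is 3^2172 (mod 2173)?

122

3^1 ≡ 3 (mod 2173)
3^2 ≡ 3^2 = 9 ≡ 9 (mod 2173)
3^4 ≡ 9^2 = 81 ≡ 81 (mod 2173)
3^8 ≡ 81^2 = 6561 ≡ 42 (mod 2173)
3^16 ≡ 42^2 = 1764 ≡ 1764 (mod 2173)
3^32 ≡ 1764^2 = 3111696 ≡ 2133 (mod 2173)
3^64 ≡ 2133^2 = 4549689 ≡ 1600 (mod 2173)
3^128 ≡ 1600^2 = 2560000 ≡ 206 (mod 2173)
3^256 ≡ 206^2 = 42436 ≡ 1149 (mod 2173)
3^512 ≡ 1149^2 = 1320201 ≡ 1190 (mod 2173)
3^1024 ≡ 1190^2 = 1416100 ≡ 1477 (mod 2173)
3^2048 ≡ 1477^2 = 2181529 ≡ 2010 (mod 2173)
2172 = 2048 + 64 + 32 + 16 + 8 + 4 in binary powers of 2.
So 3^2172 ≡ 2010 · 1600 · 2133 · 1764 · 42 · 81 ≡ 122 (mod 2173).
Since 122 ≠ 1, base 3 is a Fermat witness: 2173 is composite.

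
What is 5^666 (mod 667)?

169

5^1 ≡ 5 (mod 667)
5^2 ≡ 5^2 = 25 ≡ 25 (mod 667)
5^4 ≡ 25^2 = 625 ≡ 625 (mod 667)
5^8 ≡ 625^2 = 390625 ≡ 430 (mod 667)
5^16 ≡ 430^2 = 184900 ≡ 141 (mod 667)
5^32 ≡ 141^2 = 19881 ≡ 538 (mod 667)
5^64 ≡ 538^2 = 289444 ≡ 633 (mod 667)
5^128 ≡ 633^2 = 400689 ≡ 489 (mod 667)
5^256 ≡ 489^2 = 239121 ≡ 335 (mod 667)
5^512 ≡ 335^2 = 112225 ≡ 169 (mod 667)
666 = 512 + 128 + 16 + 8 + 2 in binary powers of 2.
So 5^666 ≡ 169 · 489 · 141 · 430 · 25 ≡ 169 (mod 667).
Since 169 ≠ 1, base 5 is a Fermat witness: 667 is composite.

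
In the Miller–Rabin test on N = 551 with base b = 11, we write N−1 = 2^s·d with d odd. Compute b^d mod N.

551 − 1 = 550 = 2^1 · 275, so d = 275.
11^1 ≡ 11 (mod 551)
11^2 ≡ 11^2 = 121 ≡ 121 (mod 551)
11^4 ≡ 121^2 = 14641 ≡ 315 (mod 551)
11^8 ≡ 315^2 = 99225 ≡ 45 (mod 551)
11^16 ≡ 45^2 = 2025 ≡ 372 (mod 551)
11^32 ≡ 372^2 = 138384 ≡ 83 (mod 551)
11^64 ≡ 83^2 = 6889 ≡ 277 (mod 551)
11^128 ≡ 277^2 = 76729 ≡ 140 (mod 551)
11^256 ≡ 140^2 = 19600 ≡ 315 (mod 551)
275 = 256 + 16 + 2 + 1 in binary powers of 2.
So 11^275 ≡ 315 · 372 · 121 · 11 ≡ 520 (mod 551).
Squaring chain: 520; never reaches −1, so base 11 is a Miller–Rabin witness that 551 is composite.

520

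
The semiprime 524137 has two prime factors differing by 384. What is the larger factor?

941

Since p = q + 384, we have 524137 = q(q + 384), so q² + 384q − 524137 = 0.
Discriminant: 384² + 4·524137 = 147456 + 2096548 = 2244004; √2244004 = 1498.
q = (−384 + 1498)/2 = 557, and p = q + 384 = 941.
Check: 557 · 941 = 524137.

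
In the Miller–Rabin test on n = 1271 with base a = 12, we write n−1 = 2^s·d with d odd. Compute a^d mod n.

1271 − 1 = 1270 = 2^1 · 635, so d = 635.
12^1 ≡ 12 (mod 1271)
12^2 ≡ 12^2 = 144 ≡ 144 (mod 1271)
12^4 ≡ 144^2 = 20736 ≡ 400 (mod 1271)
12^8 ≡ 400^2 = 160000 ≡ 1125 (mod 1271)
12^16 ≡ 1125^2 = 1265625 ≡ 980 (mod 1271)
12^32 ≡ 980^2 = 960400 ≡ 795 (mod 1271)
12^64 ≡ 795^2 = 632025 ≡ 338 (mod 1271)
12^128 ≡ 338^2 = 114244 ≡ 1125 (mod 1271)
12^256 ≡ 1125^2 = 1265625 ≡ 980 (mod 1271)
12^512 ≡ 980^2 = 960400 ≡ 795 (mod 1271)
635 = 512 + 64 + 32 + 16 + 8 + 2 + 1 in binary powers of 2.
So 12^635 ≡ 795 · 338 · 795 · 980 · 1125 · 144 · 12 ≡ 1080 (mod 1271).
Squaring chain: 1080; never reaches −1, so base 12 is a Miller–Rabin witness that 1271 is composite.

1080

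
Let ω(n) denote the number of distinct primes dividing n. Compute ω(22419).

3

22419 = 3^2 · 2491
2491 = 47 · 53
22419 = 3^2 · 47 · 53, which has 3 distinct prime factors.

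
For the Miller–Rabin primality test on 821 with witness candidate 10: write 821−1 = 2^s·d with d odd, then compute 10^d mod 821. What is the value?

821 − 1 = 820 = 2^2 · 205, so d = 205.
10^1 ≡ 10 (mod 821)
10^2 ≡ 10^2 = 100 ≡ 100 (mod 821)
10^4 ≡ 100^2 = 10000 ≡ 148 (mod 821)
10^8 ≡ 148^2 = 21904 ≡ 558 (mod 821)
10^16 ≡ 558^2 = 311364 ≡ 205 (mod 821)
10^32 ≡ 205^2 = 42025 ≡ 154 (mod 821)
10^64 ≡ 154^2 = 23716 ≡ 728 (mod 821)
10^128 ≡ 728^2 = 529984 ≡ 439 (mod 821)
205 = 128 + 64 + 8 + 4 + 1 in binary powers of 2.
So 10^205 ≡ 439 · 728 · 558 · 148 · 10 ≡ 526 (mod 821).
Squaring chain: 526 → 820; reaches −1, so base 10 does not prove 821 composite.

526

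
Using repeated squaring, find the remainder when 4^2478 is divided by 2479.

4^1 ≡ 4 (mod 2479)
4^2 ≡ 4^2 = 16 ≡ 16 (mod 2479)
4^4 ≡ 16^2 = 256 ≡ 256 (mod 2479)
4^8 ≡ 256^2 = 65536 ≡ 1082 (mod 2479)
4^16 ≡ 1082^2 = 1170724 ≡ 636 (mod 2479)
4^32 ≡ 636^2 = 404496 ≡ 419 (mod 2479)
4^64 ≡ 419^2 = 175561 ≡ 2031 (mod 2479)
4^128 ≡ 2031^2 = 4124961 ≡ 2384 (mod 2479)
4^256 ≡ 2384^2 = 5683456 ≡ 1588 (mod 2479)
4^512 ≡ 1588^2 = 2521744 ≡ 601 (mod 2479)
4^1024 ≡ 601^2 = 361201 ≡ 1746 (mod 2479)
4^2048 ≡ 1746^2 = 3048516 ≡ 1825 (mod 2479)
2478 = 2048 + 256 + 128 + 32 + 8 + 4 + 2 in binary powers of 2.
So 4^2478 ≡ 1825 · 1588 · 2384 · 419 · 1082 · 256 · 16 ≡ 935 (mod 2479).
Since 935 ≠ 1, base 4 is a Fermat witness: 2479 is composite.

935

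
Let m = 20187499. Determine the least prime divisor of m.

59

20187499 is odd.
Digit sum 40, not divisible by 3.
Ends in 9: not divisible by 5.
7: 20187499 = 7·2883928 + 3
11: 20187499 = 11·1835227 + 2
13: 20187499 = 13·1552884 + 7
17: 20187499 = 17·1187499 + 16
19: 20187499 = 19·1062499 + 18
23: 20187499 = 23·877717 + 8
29: 20187499 = 29·696120 + 19
31: 20187499 = 31·651209 + 20
37: 20187499 = 37·545608 + 3
41: 20187499 = 41·492378 + 1
43: 20187499 = 43·469476 + 31
47: 20187499 = 47·429521 + 12
53: 20187499 = 53·380896 + 11
59: 20187499 = 59·342161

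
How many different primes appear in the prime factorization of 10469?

10469 = 19^2 · 29
10469 = 19^2 · 29, which has 2 distinct prime factors.

2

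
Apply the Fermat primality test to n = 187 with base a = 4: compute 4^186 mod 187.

169

4^1 ≡ 4 (mod 187)
4^2 ≡ 4^2 = 16 ≡ 16 (mod 187)
4^4 ≡ 16^2 = 256 ≡ 69 (mod 187)
4^8 ≡ 69^2 = 4761 ≡ 86 (mod 187)
4^16 ≡ 86^2 = 7396 ≡ 103 (mod 187)
4^32 ≡ 103^2 = 10609 ≡ 137 (mod 187)
4^64 ≡ 137^2 = 18769 ≡ 69 (mod 187)
4^128 ≡ 69^2 = 4761 ≡ 86 (mod 187)
186 = 128 + 32 + 16 + 8 + 2 in binary powers of 2.
So 4^186 ≡ 86 · 137 · 103 · 86 · 16 ≡ 169 (mod 187).
Since 169 ≠ 1, base 4 is a Fermat witness: 187 is composite.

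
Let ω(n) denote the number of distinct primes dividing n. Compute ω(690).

4

690 = 2 · 345
345 = 3 · 115
115 = 5 · 23
690 = 2 · 3 · 5 · 23, which has 4 distinct prime factors.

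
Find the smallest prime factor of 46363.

46363 is odd.
Digit sum 22, not divisible by 3.
Ends in 3: not divisible by 5.
7: 46363 = 7·6623 + 2
11: 46363 = 11·4214 + 9
13: 46363 = 13·3566 + 5
17: 46363 = 17·2727 + 4
19: 46363 = 19·2440 + 3
23: 46363 = 23·2015 + 18
29: 46363 = 29·1598 + 21
31: 46363 = 31·1495 + 18
37: 46363 = 37·1253 + 2
41: 46363 = 41·1130 + 33
43: 46363 = 43·1078 + 9
47: 46363 = 47·986 + 21
53: 46363 = 53·874 + 41
59: 46363 = 59·785 + 48
61: 46363 = 61·760 + 3
67: 46363 = 67·691 + 66
71: 46363 = 71·653

71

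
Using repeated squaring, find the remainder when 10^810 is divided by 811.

1

10^1 ≡ 10 (mod 811)
10^2 ≡ 10^2 = 100 ≡ 100 (mod 811)
10^4 ≡ 100^2 = 10000 ≡ 268 (mod 811)
10^8 ≡ 268^2 = 71824 ≡ 456 (mod 811)
10^16 ≡ 456^2 = 207936 ≡ 320 (mod 811)
10^32 ≡ 320^2 = 102400 ≡ 214 (mod 811)
10^64 ≡ 214^2 = 45796 ≡ 380 (mod 811)
10^128 ≡ 380^2 = 144400 ≡ 42 (mod 811)
10^256 ≡ 42^2 = 1764 ≡ 142 (mod 811)
10^512 ≡ 142^2 = 20164 ≡ 700 (mod 811)
810 = 512 + 256 + 32 + 8 + 2 in binary powers of 2.
So 10^810 ≡ 700 · 142 · 214 · 456 · 100 ≡ 1 (mod 811).
Since the result is 1, base 10 gives no evidence that 811 is composite.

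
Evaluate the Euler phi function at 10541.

Factor: 10541 = 83 · 127.
φ(10541) = (83−1) · (127−1) = 82 · 126 = 10332.

10332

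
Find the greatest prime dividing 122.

61

122 = 2 · 61
61 is prime.
So 122 = 2 · 61; the largest prime factor is 61.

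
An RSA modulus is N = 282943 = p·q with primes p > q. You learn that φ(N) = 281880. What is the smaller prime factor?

523

φ(n) = (p−1)(q−1) = n − (p+q) + 1, so p + q = 282943 − 281880 + 1 = 1064.
p and q are the roots of t² − 1064t + 282943 = 0.
Discriminant: 1064² − 4·282943 = 1132096 − 1131772 = 324; √324 = 18.
q = (1064 − 18)/2 = 523, p = (1064 + 18)/2 = 541.
Check: 523 · 541 = 282943.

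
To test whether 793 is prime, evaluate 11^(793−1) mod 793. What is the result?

11^1 ≡ 11 (mod 793)
11^2 ≡ 11^2 = 121 ≡ 121 (mod 793)
11^4 ≡ 121^2 = 14641 ≡ 367 (mod 793)
11^8 ≡ 367^2 = 134689 ≡ 672 (mod 793)
11^16 ≡ 672^2 = 451584 ≡ 367 (mod 793)
11^32 ≡ 367^2 = 134689 ≡ 672 (mod 793)
11^64 ≡ 672^2 = 451584 ≡ 367 (mod 793)
11^128 ≡ 367^2 = 134689 ≡ 672 (mod 793)
11^256 ≡ 672^2 = 451584 ≡ 367 (mod 793)
11^512 ≡ 367^2 = 134689 ≡ 672 (mod 793)
792 = 512 + 256 + 16 + 8 in binary powers of 2.
So 11^792 ≡ 672 · 367 · 367 · 672 ≡ 1 (mod 793).
Since the result is 1, base 11 gives no evidence that 793 is composite.

1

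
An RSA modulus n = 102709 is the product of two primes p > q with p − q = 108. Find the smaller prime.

Since p = q + 108, we have 102709 = q(q + 108), so q² + 108q − 102709 = 0.
Discriminant: 108² + 4·102709 = 11664 + 410836 = 422500; √422500 = 650.
q = (−108 + 650)/2 = 271, and p = q + 108 = 379.
Check: 271 · 379 = 102709.

271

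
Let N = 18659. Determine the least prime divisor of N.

47

18659 is odd.
Digit sum 29, not divisible by 3.
Ends in 9: not divisible by 5.
7: 18659 = 7·2665 + 4
11: 18659 = 11·1696 + 3
13: 18659 = 13·1435 + 4
17: 18659 = 17·1097 + 10
19: 18659 = 19·982 + 1
23: 18659 = 23·811 + 6
29: 18659 = 29·643 + 12
31: 18659 = 31·601 + 28
37: 18659 = 37·504 + 11
41: 18659 = 41·455 + 4
43: 18659 = 43·433 + 40
47: 18659 = 47·397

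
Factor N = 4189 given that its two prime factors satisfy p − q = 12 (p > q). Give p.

71

Since p = q + 12, we have 4189 = q(q + 12), so q² + 12q − 4189 = 0.
Discriminant: 12² + 4·4189 = 144 + 16756 = 16900; √16900 = 130.
q = (−12 + 130)/2 = 59, and p = q + 12 = 71.
Check: 59 · 71 = 4189.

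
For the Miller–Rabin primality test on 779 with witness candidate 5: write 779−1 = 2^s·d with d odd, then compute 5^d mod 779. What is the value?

500

779 − 1 = 778 = 2^1 · 389, so d = 389.
5^1 ≡ 5 (mod 779)
5^2 ≡ 5^2 = 25 ≡ 25 (mod 779)
5^4 ≡ 25^2 = 625 ≡ 625 (mod 779)
5^8 ≡ 625^2 = 390625 ≡ 346 (mod 779)
5^16 ≡ 346^2 = 119716 ≡ 529 (mod 779)
5^32 ≡ 529^2 = 279841 ≡ 180 (mod 779)
5^64 ≡ 180^2 = 32400 ≡ 461 (mod 779)
5^128 ≡ 461^2 = 212521 ≡ 633 (mod 779)
5^256 ≡ 633^2 = 400689 ≡ 283 (mod 779)
389 = 256 + 128 + 4 + 1 in binary powers of 2.
So 5^389 ≡ 283 · 633 · 625 · 5 ≡ 500 (mod 779).
Squaring chain: 500; never reaches −1, so base 5 is a Miller–Rabin witness that 779 is composite.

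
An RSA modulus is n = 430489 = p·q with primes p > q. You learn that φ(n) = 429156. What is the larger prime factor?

φ(n) = (p−1)(q−1) = n − (p+q) + 1, so p + q = 430489 − 429156 + 1 = 1334.
p and q are the roots of t² − 1334t + 430489 = 0.
Discriminant: 1334² − 4·430489 = 1779556 − 1721956 = 57600; √57600 = 240.
q = (1334 − 240)/2 = 547, p = (1334 + 240)/2 = 787.
Check: 547 · 787 = 430489.

787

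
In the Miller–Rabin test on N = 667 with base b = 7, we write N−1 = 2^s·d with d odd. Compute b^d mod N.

458

667 − 1 = 666 = 2^1 · 333, so d = 333.
7^1 ≡ 7 (mod 667)
7^2 ≡ 7^2 = 49 ≡ 49 (mod 667)
7^4 ≡ 49^2 = 2401 ≡ 400 (mod 667)
7^8 ≡ 400^2 = 160000 ≡ 587 (mod 667)
7^16 ≡ 587^2 = 344569 ≡ 397 (mod 667)
7^32 ≡ 397^2 = 157609 ≡ 197 (mod 667)
7^64 ≡ 197^2 = 38809 ≡ 123 (mod 667)
7^128 ≡ 123^2 = 15129 ≡ 455 (mod 667)
7^256 ≡ 455^2 = 207025 ≡ 255 (mod 667)
333 = 256 + 64 + 8 + 4 + 1 in binary powers of 2.
So 7^333 ≡ 255 · 123 · 587 · 400 · 7 ≡ 458 (mod 667).
Squaring chain: 458; never reaches −1, so base 7 is a Miller–Rabin witness that 667 is composite.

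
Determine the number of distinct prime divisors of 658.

658 = 2 · 329
329 = 7 · 47
658 = 2 · 7 · 47, which has 3 distinct prime factors.

3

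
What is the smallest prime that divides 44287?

44287 is odd.
Digit sum 25, not divisible by 3.
Ends in 7: not divisible by 5.
7: 44287 = 7·6326 + 5
11: 44287 = 11·4026 + 1
13: 44287 = 13·3406 + 9
17: 44287 = 17·2605 + 2
19: 44287 = 19·2330 + 17
23: 44287 = 23·1925 + 12
29: 44287 = 29·1527 + 4
31: 44287 = 31·1428 + 19
37: 44287 = 37·1196 + 35
41: 44287 = 41·1080 + 7
43: 44287 = 43·1029 + 40
47: 44287 = 47·942 + 13
53: 44287 = 53·835 + 32
59: 44287 = 59·750 + 37
61: 44287 = 61·726 + 1
67: 44287 = 67·661

67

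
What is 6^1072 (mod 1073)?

6^1 ≡ 6 (mod 1073)
6^2 ≡ 6^2 = 36 ≡ 36 (mod 1073)
6^4 ≡ 36^2 = 1296 ≡ 223 (mod 1073)
6^8 ≡ 223^2 = 49729 ≡ 371 (mod 1073)
6^16 ≡ 371^2 = 137641 ≡ 297 (mod 1073)
6^32 ≡ 297^2 = 88209 ≡ 223 (mod 1073)
6^64 ≡ 223^2 = 49729 ≡ 371 (mod 1073)
6^128 ≡ 371^2 = 137641 ≡ 297 (mod 1073)
6^256 ≡ 297^2 = 88209 ≡ 223 (mod 1073)
6^512 ≡ 223^2 = 49729 ≡ 371 (mod 1073)
6^1024 ≡ 371^2 = 137641 ≡ 297 (mod 1073)
1072 = 1024 + 32 + 16 in binary powers of 2.
So 6^1072 ≡ 297 · 223 · 297 ≡ 371 (mod 1073).
Since 371 ≠ 1, base 6 is a Fermat witness: 1073 is composite.

371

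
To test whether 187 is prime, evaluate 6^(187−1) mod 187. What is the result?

6^1 ≡ 6 (mod 187)
6^2 ≡ 6^2 = 36 ≡ 36 (mod 187)
6^4 ≡ 36^2 = 1296 ≡ 174 (mod 187)
6^8 ≡ 174^2 = 30276 ≡ 169 (mod 187)
6^16 ≡ 169^2 = 28561 ≡ 137 (mod 187)
6^32 ≡ 137^2 = 18769 ≡ 69 (mod 187)
6^64 ≡ 69^2 = 4761 ≡ 86 (mod 187)
6^128 ≡ 86^2 = 7396 ≡ 103 (mod 187)
186 = 128 + 32 + 16 + 8 + 2 in binary powers of 2.
So 6^186 ≡ 103 · 69 · 137 · 169 · 36 ≡ 49 (mod 187).
Since 49 ≠ 1, base 6 is a Fermat witness: 187 is composite.

49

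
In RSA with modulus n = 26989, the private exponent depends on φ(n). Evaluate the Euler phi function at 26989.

Factor: 26989 = 137 · 197.
φ(26989) = (137−1) · (197−1) = 136 · 196 = 26656.

26656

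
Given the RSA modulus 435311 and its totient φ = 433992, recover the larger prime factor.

φ(n) = (p−1)(q−1) = n − (p+q) + 1, so p + q = 435311 − 433992 + 1 = 1320.
p and q are the roots of t² − 1320t + 435311 = 0.
Discriminant: 1320² − 4·435311 = 1742400 − 1741244 = 1156; √1156 = 34.
q = (1320 − 34)/2 = 643, p = (1320 + 34)/2 = 677.
Check: 643 · 677 = 435311.

677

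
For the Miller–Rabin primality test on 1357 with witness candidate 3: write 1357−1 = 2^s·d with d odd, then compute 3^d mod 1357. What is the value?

41

1357 − 1 = 1356 = 2^2 · 339, so d = 339.
3^1 ≡ 3 (mod 1357)
3^2 ≡ 3^2 = 9 ≡ 9 (mod 1357)
3^4 ≡ 9^2 = 81 ≡ 81 (mod 1357)
3^8 ≡ 81^2 = 6561 ≡ 1133 (mod 1357)
3^16 ≡ 1133^2 = 1283689 ≡ 1324 (mod 1357)
3^32 ≡ 1324^2 = 1752976 ≡ 1089 (mod 1357)
3^64 ≡ 1089^2 = 1185921 ≡ 1260 (mod 1357)
3^128 ≡ 1260^2 = 1587600 ≡ 1267 (mod 1357)
3^256 ≡ 1267^2 = 1605289 ≡ 1315 (mod 1357)
339 = 256 + 64 + 16 + 2 + 1 in binary powers of 2.
So 3^339 ≡ 1315 · 1260 · 1324 · 9 · 3 ≡ 41 (mod 1357).
Squaring chain: 41 → 324; never reaches −1, so base 3 is a Miller–Rabin witness that 1357 is composite.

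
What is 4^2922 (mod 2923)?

100

4^1 ≡ 4 (mod 2923)
4^2 ≡ 4^2 = 16 ≡ 16 (mod 2923)
4^4 ≡ 16^2 = 256 ≡ 256 (mod 2923)
4^8 ≡ 256^2 = 65536 ≡ 1230 (mod 2923)
4^16 ≡ 1230^2 = 1512900 ≡ 1709 (mod 2923)
4^32 ≡ 1709^2 = 2920681 ≡ 604 (mod 2923)
4^64 ≡ 604^2 = 364816 ≡ 2364 (mod 2923)
4^128 ≡ 2364^2 = 5588496 ≡ 2643 (mod 2923)
4^256 ≡ 2643^2 = 6985449 ≡ 2402 (mod 2923)
4^512 ≡ 2402^2 = 5769604 ≡ 2525 (mod 2923)
4^1024 ≡ 2525^2 = 6375625 ≡ 562 (mod 2923)
4^2048 ≡ 562^2 = 315844 ≡ 160 (mod 2923)
2922 = 2048 + 512 + 256 + 64 + 32 + 8 + 2 in binary powers of 2.
So 4^2922 ≡ 160 · 2525 · 2402 · 2364 · 604 · 1230 · 16 ≡ 100 (mod 2923).
Since 100 ≠ 1, base 4 is a Fermat witness: 2923 is composite.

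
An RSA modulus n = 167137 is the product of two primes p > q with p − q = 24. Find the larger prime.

Since p = q + 24, we have 167137 = q(q + 24), so q² + 24q − 167137 = 0.
Discriminant: 24² + 4·167137 = 576 + 668548 = 669124; √669124 = 818.
q = (−24 + 818)/2 = 397, and p = q + 24 = 421.
Check: 397 · 421 = 167137.

421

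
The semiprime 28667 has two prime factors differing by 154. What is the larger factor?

Since p = q + 154, we have 28667 = q(q + 154), so q² + 154q − 28667 = 0.
Discriminant: 154² + 4·28667 = 23716 + 114668 = 138384; √138384 = 372.
q = (−154 + 372)/2 = 109, and p = q + 154 = 263.
Check: 109 · 263 = 28667.

263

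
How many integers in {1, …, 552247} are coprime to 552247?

525504

Factor: 552247 = 29 · 137 · 139.
φ(552247) = (29−1) · (137−1) · (139−1) = 28 · 136 · 138 = 525504.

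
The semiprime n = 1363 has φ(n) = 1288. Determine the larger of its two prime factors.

47

φ(n) = (p−1)(q−1) = n − (p+q) + 1, so p + q = 1363 − 1288 + 1 = 76.
p and q are the roots of t² − 76t + 1363 = 0.
Discriminant: 76² − 4·1363 = 5776 − 5452 = 324; √324 = 18.
q = (76 − 18)/2 = 29, p = (76 + 18)/2 = 47.
Check: 29 · 47 = 1363.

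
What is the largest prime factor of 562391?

89

562391 = 71 · 7921
7921 = 89 · 89
89 = 89 · 1
So 562391 = 71 · 89^2; the largest prime factor is 89.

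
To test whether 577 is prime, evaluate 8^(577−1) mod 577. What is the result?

8^1 ≡ 8 (mod 577)
8^2 ≡ 8^2 = 64 ≡ 64 (mod 577)
8^4 ≡ 64^2 = 4096 ≡ 57 (mod 577)
8^8 ≡ 57^2 = 3249 ≡ 364 (mod 577)
8^16 ≡ 364^2 = 132496 ≡ 363 (mod 577)
8^32 ≡ 363^2 = 131769 ≡ 213 (mod 577)
8^64 ≡ 213^2 = 45369 ≡ 363 (mod 577)
8^128 ≡ 363^2 = 131769 ≡ 213 (mod 577)
8^256 ≡ 213^2 = 45369 ≡ 363 (mod 577)
8^512 ≡ 363^2 = 131769 ≡ 213 (mod 577)
576 = 512 + 64 in binary powers of 2.
So 8^576 ≡ 213 · 363 ≡ 1 (mod 577).
Since the result is 1, base 8 gives no evidence that 577 is composite.

1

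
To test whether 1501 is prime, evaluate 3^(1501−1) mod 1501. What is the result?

539

3^1 ≡ 3 (mod 1501)
3^2 ≡ 3^2 = 9 ≡ 9 (mod 1501)
3^4 ≡ 9^2 = 81 ≡ 81 (mod 1501)
3^8 ≡ 81^2 = 6561 ≡ 557 (mod 1501)
3^16 ≡ 557^2 = 310249 ≡ 1043 (mod 1501)
3^32 ≡ 1043^2 = 1087849 ≡ 1125 (mod 1501)
3^64 ≡ 1125^2 = 1265625 ≡ 282 (mod 1501)
3^128 ≡ 282^2 = 79524 ≡ 1472 (mod 1501)
3^256 ≡ 1472^2 = 2166784 ≡ 841 (mod 1501)
3^512 ≡ 841^2 = 707281 ≡ 310 (mod 1501)
3^1024 ≡ 310^2 = 96100 ≡ 36 (mod 1501)
1500 = 1024 + 256 + 128 + 64 + 16 + 8 + 4 in binary powers of 2.
So 3^1500 ≡ 36 · 841 · 1472 · 282 · 1043 · 557 · 81 ≡ 539 (mod 1501).
Since 539 ≠ 1, base 3 is a Fermat witness: 1501 is composite.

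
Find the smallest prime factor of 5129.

5129 is odd.
Digit sum 17, not divisible by 3.
Ends in 9: not divisible by 5.
7: 5129 = 7·732 + 5
11: 5129 = 11·466 + 3
13: 5129 = 13·394 + 7
17: 5129 = 17·301 + 12
19: 5129 = 19·269 + 18
23: 5129 = 23·223

23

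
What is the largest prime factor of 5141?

5141 = 53 · 97
97 is prime.
So 5141 = 53 · 97; the largest prime factor is 97.

97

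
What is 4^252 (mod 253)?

4^1 ≡ 4 (mod 253)
4^2 ≡ 4^2 = 16 ≡ 16 (mod 253)
4^4 ≡ 16^2 = 256 ≡ 3 (mod 253)
4^8 ≡ 3^2 = 9 ≡ 9 (mod 253)
4^16 ≡ 9^2 = 81 ≡ 81 (mod 253)
4^32 ≡ 81^2 = 6561 ≡ 236 (mod 253)
4^64 ≡ 236^2 = 55696 ≡ 36 (mod 253)
4^128 ≡ 36^2 = 1296 ≡ 31 (mod 253)
252 = 128 + 64 + 32 + 16 + 8 + 4 in binary powers of 2.
So 4^252 ≡ 31 · 36 · 236 · 81 · 9 · 3 ≡ 236 (mod 253).
Since 236 ≠ 1, base 4 is a Fermat witness: 253 is composite.

236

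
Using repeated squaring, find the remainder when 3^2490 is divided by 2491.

1011

3^1 ≡ 3 (mod 2491)
3^2 ≡ 3^2 = 9 ≡ 9 (mod 2491)
3^4 ≡ 9^2 = 81 ≡ 81 (mod 2491)
3^8 ≡ 81^2 = 6561 ≡ 1579 (mod 2491)
3^16 ≡ 1579^2 = 2493241 ≡ 2241 (mod 2491)
3^32 ≡ 2241^2 = 5022081 ≡ 225 (mod 2491)
3^64 ≡ 225^2 = 50625 ≡ 805 (mod 2491)
3^128 ≡ 805^2 = 648025 ≡ 365 (mod 2491)
3^256 ≡ 365^2 = 133225 ≡ 1202 (mod 2491)
3^512 ≡ 1202^2 = 1444804 ≡ 24 (mod 2491)
3^1024 ≡ 24^2 = 576 ≡ 576 (mod 2491)
3^2048 ≡ 576^2 = 331776 ≡ 473 (mod 2491)
2490 = 2048 + 256 + 128 + 32 + 16 + 8 + 2 in binary powers of 2.
So 3^2490 ≡ 473 · 1202 · 365 · 225 · 2241 · 1579 · 9 ≡ 1011 (mod 2491).
Since 1011 ≠ 1, base 3 is a Fermat witness: 2491 is composite.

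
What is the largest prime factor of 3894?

59

3894 = 2 · 1947
1947 = 3 · 649
649 = 11 · 59
59 is prime.
So 3894 = 2 · 3 · 11 · 59; the largest prime factor is 59.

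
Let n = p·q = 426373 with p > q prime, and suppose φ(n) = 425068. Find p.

659

φ(n) = (p−1)(q−1) = n − (p+q) + 1, so p + q = 426373 − 425068 + 1 = 1306.
p and q are the roots of t² − 1306t + 426373 = 0.
Discriminant: 1306² − 4·426373 = 1705636 − 1705492 = 144; √144 = 12.
q = (1306 − 12)/2 = 647, p = (1306 + 12)/2 = 659.
Check: 647 · 659 = 426373.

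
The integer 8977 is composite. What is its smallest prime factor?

8977 is odd.
Digit sum 31, not divisible by 3.
Ends in 7: not divisible by 5.
7: 8977 = 7·1282 + 3
11: 8977 = 11·816 + 1
13: 8977 = 13·690 + 7
17: 8977 = 17·528 + 1
19: 8977 = 19·472 + 9
23: 8977 = 23·390 + 7
29: 8977 = 29·309 + 16
31: 8977 = 31·289 + 18
37: 8977 = 37·242 + 23
41: 8977 = 41·218 + 39
43: 8977 = 43·208 + 33
47: 8977 = 47·191

47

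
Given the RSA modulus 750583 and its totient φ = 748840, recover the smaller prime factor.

773

φ(n) = (p−1)(q−1) = n − (p+q) + 1, so p + q = 750583 − 748840 + 1 = 1744.
p and q are the roots of t² − 1744t + 750583 = 0.
Discriminant: 1744² − 4·750583 = 3041536 − 3002332 = 39204; √39204 = 198.
q = (1744 − 198)/2 = 773, p = (1744 + 198)/2 = 971.
Check: 773 · 971 = 750583.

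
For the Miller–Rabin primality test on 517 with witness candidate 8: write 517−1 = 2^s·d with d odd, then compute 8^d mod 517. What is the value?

238

517 − 1 = 516 = 2^2 · 129, so d = 129.
8^1 ≡ 8 (mod 517)
8^2 ≡ 8^2 = 64 ≡ 64 (mod 517)
8^4 ≡ 64^2 = 4096 ≡ 477 (mod 517)
8^8 ≡ 477^2 = 227529 ≡ 49 (mod 517)
8^16 ≡ 49^2 = 2401 ≡ 333 (mod 517)
8^32 ≡ 333^2 = 110889 ≡ 251 (mod 517)
8^64 ≡ 251^2 = 63001 ≡ 444 (mod 517)
8^128 ≡ 444^2 = 197136 ≡ 159 (mod 517)
129 = 128 + 1 in binary powers of 2.
So 8^129 ≡ 159 · 8 ≡ 238 (mod 517).
Squaring chain: 238 → 291; never reaches −1, so base 8 is a Miller–Rabin witness that 517 is composite.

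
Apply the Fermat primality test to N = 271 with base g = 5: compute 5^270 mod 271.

5^1 ≡ 5 (mod 271)
5^2 ≡ 5^2 = 25 ≡ 25 (mod 271)
5^4 ≡ 25^2 = 625 ≡ 83 (mod 271)
5^8 ≡ 83^2 = 6889 ≡ 114 (mod 271)
5^16 ≡ 114^2 = 12996 ≡ 259 (mod 271)
5^32 ≡ 259^2 = 67081 ≡ 144 (mod 271)
5^64 ≡ 144^2 = 20736 ≡ 140 (mod 271)
5^128 ≡ 140^2 = 19600 ≡ 88 (mod 271)
5^256 ≡ 88^2 = 7744 ≡ 156 (mod 271)
270 = 256 + 8 + 4 + 2 in binary powers of 2.
So 5^270 ≡ 156 · 114 · 83 · 25 ≡ 1 (mod 271).
Since the result is 1, base 5 gives no evidence that 271 is composite.

1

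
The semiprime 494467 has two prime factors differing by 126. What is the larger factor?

769

Since p = q + 126, we have 494467 = q(q + 126), so q² + 126q − 494467 = 0.
Discriminant: 126² + 4·494467 = 15876 + 1977868 = 1993744; √1993744 = 1412.
q = (−126 + 1412)/2 = 643, and p = q + 126 = 769.
Check: 643 · 769 = 494467.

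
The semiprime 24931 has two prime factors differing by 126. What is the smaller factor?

107

Since p = q + 126, we have 24931 = q(q + 126), so q² + 126q − 24931 = 0.
Discriminant: 126² + 4·24931 = 15876 + 99724 = 115600; √115600 = 340.
q = (−126 + 340)/2 = 107, and p = q + 126 = 233.
Check: 107 · 233 = 24931.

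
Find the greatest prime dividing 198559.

97

198559 = 23 · 8633
8633 = 89 · 97
97 is prime.
So 198559 = 23 · 89 · 97; the largest prime factor is 97.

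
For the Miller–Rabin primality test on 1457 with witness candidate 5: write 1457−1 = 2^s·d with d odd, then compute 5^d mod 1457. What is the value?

1457 − 1 = 1456 = 2^4 · 91, so d = 91.
5^1 ≡ 5 (mod 1457)
5^2 ≡ 5^2 = 25 ≡ 25 (mod 1457)
5^4 ≡ 25^2 = 625 ≡ 625 (mod 1457)
5^8 ≡ 625^2 = 390625 ≡ 149 (mod 1457)
5^16 ≡ 149^2 = 22201 ≡ 346 (mod 1457)
5^32 ≡ 346^2 = 119716 ≡ 242 (mod 1457)
5^64 ≡ 242^2 = 58564 ≡ 284 (mod 1457)
91 = 64 + 16 + 8 + 2 + 1 in binary powers of 2.
So 5^91 ≡ 284 · 346 · 149 · 25 · 5 ≡ 160 (mod 1457).
Squaring chain: 160 → 831 → 1400 → 335; never reaches −1, so base 5 is a Miller–Rabin witness that 1457 is composite.

160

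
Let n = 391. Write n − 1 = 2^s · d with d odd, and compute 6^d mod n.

386

391 − 1 = 390 = 2^1 · 195, so d = 195.
6^1 ≡ 6 (mod 391)
6^2 ≡ 6^2 = 36 ≡ 36 (mod 391)
6^4 ≡ 36^2 = 1296 ≡ 123 (mod 391)
6^8 ≡ 123^2 = 15129 ≡ 271 (mod 391)
6^16 ≡ 271^2 = 73441 ≡ 324 (mod 391)
6^32 ≡ 324^2 = 104976 ≡ 188 (mod 391)
6^64 ≡ 188^2 = 35344 ≡ 154 (mod 391)
6^128 ≡ 154^2 = 23716 ≡ 256 (mod 391)
195 = 128 + 64 + 2 + 1 in binary powers of 2.
So 6^195 ≡ 256 · 154 · 36 · 6 ≡ 386 (mod 391).
Squaring chain: 386; never reaches −1, so base 6 is a Miller–Rabin witness that 391 is composite.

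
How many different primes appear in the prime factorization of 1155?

1155 = 3 · 385
385 = 5 · 77
77 = 7 · 11
1155 = 3 · 5 · 7 · 11, which has 4 distinct prime factors.

4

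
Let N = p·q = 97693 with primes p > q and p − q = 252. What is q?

211

Since p = q + 252, we have 97693 = q(q + 252), so q² + 252q − 97693 = 0.
Discriminant: 252² + 4·97693 = 63504 + 390772 = 454276; √454276 = 674.
q = (−252 + 674)/2 = 211, and p = q + 252 = 463.
Check: 211 · 463 = 97693.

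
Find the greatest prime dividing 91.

91 = 7 · 13
13 is prime.
So 91 = 7 · 13; the largest prime factor is 13.

13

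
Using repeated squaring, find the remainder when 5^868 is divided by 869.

356

5^1 ≡ 5 (mod 869)
5^2 ≡ 5^2 = 25 ≡ 25 (mod 869)
5^4 ≡ 25^2 = 625 ≡ 625 (mod 869)
5^8 ≡ 625^2 = 390625 ≡ 444 (mod 869)
5^16 ≡ 444^2 = 197136 ≡ 742 (mod 869)
5^32 ≡ 742^2 = 550564 ≡ 487 (mod 869)
5^64 ≡ 487^2 = 237169 ≡ 801 (mod 869)
5^128 ≡ 801^2 = 641601 ≡ 279 (mod 869)
5^256 ≡ 279^2 = 77841 ≡ 500 (mod 869)
5^512 ≡ 500^2 = 250000 ≡ 597 (mod 869)
868 = 512 + 256 + 64 + 32 + 4 in binary powers of 2.
So 5^868 ≡ 597 · 500 · 801 · 487 · 625 ≡ 356 (mod 869).
Since 356 ≠ 1, base 5 is a Fermat witness: 869 is composite.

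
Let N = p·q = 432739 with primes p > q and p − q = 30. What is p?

673

Since p = q + 30, we have 432739 = q(q + 30), so q² + 30q − 432739 = 0.
Discriminant: 30² + 4·432739 = 900 + 1730956 = 1731856; √1731856 = 1316.
q = (−30 + 1316)/2 = 643, and p = q + 30 = 673.
Check: 643 · 673 = 432739.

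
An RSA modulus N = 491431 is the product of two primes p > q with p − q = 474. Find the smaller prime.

503

Since p = q + 474, we have 491431 = q(q + 474), so q² + 474q − 491431 = 0.
Discriminant: 474² + 4·491431 = 224676 + 1965724 = 2190400; √2190400 = 1480.
q = (−474 + 1480)/2 = 503, and p = q + 474 = 977.
Check: 503 · 977 = 491431.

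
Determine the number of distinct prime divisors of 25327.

25327 = 19 · 1333
1333 = 31 · 43
25327 = 19 · 31 · 43, which has 3 distinct prime factors.

3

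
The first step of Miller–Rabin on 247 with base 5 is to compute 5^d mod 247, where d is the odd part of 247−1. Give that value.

216

247 − 1 = 246 = 2^1 · 123, so d = 123.
5^1 ≡ 5 (mod 247)
5^2 ≡ 5^2 = 25 ≡ 25 (mod 247)
5^4 ≡ 25^2 = 625 ≡ 131 (mod 247)
5^8 ≡ 131^2 = 17161 ≡ 118 (mod 247)
5^16 ≡ 118^2 = 13924 ≡ 92 (mod 247)
5^32 ≡ 92^2 = 8464 ≡ 66 (mod 247)
5^64 ≡ 66^2 = 4356 ≡ 157 (mod 247)
123 = 64 + 32 + 16 + 8 + 2 + 1 in binary powers of 2.
So 5^123 ≡ 157 · 66 · 92 · 118 · 25 · 5 ≡ 216 (mod 247).
Squaring chain: 216; never reaches −1, so base 5 is a Miller–Rabin witness that 247 is composite.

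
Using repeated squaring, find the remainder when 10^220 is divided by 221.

10^1 ≡ 10 (mod 221)
10^2 ≡ 10^2 = 100 ≡ 100 (mod 221)
10^4 ≡ 100^2 = 10000 ≡ 55 (mod 221)
10^8 ≡ 55^2 = 3025 ≡ 152 (mod 221)
10^16 ≡ 152^2 = 23104 ≡ 120 (mod 221)
10^32 ≡ 120^2 = 14400 ≡ 35 (mod 221)
10^64 ≡ 35^2 = 1225 ≡ 120 (mod 221)
10^128 ≡ 120^2 = 14400 ≡ 35 (mod 221)
220 = 128 + 64 + 16 + 8 + 4 in binary powers of 2.
So 10^220 ≡ 35 · 120 · 120 · 152 · 55 ≡ 81 (mod 221).
Since 81 ≠ 1, base 10 is a Fermat witness: 221 is composite.

81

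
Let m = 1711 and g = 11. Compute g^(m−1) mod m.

11^1 ≡ 11 (mod 1711)
11^2 ≡ 11^2 = 121 ≡ 121 (mod 1711)
11^4 ≡ 121^2 = 14641 ≡ 953 (mod 1711)
11^8 ≡ 953^2 = 908209 ≡ 1379 (mod 1711)
11^16 ≡ 1379^2 = 1901641 ≡ 720 (mod 1711)
11^32 ≡ 720^2 = 518400 ≡ 1678 (mod 1711)
11^64 ≡ 1678^2 = 2815684 ≡ 1089 (mod 1711)
11^128 ≡ 1089^2 = 1185921 ≡ 198 (mod 1711)
11^256 ≡ 198^2 = 39204 ≡ 1562 (mod 1711)
11^512 ≡ 1562^2 = 2439844 ≡ 1669 (mod 1711)
11^1024 ≡ 1669^2 = 2785561 ≡ 53 (mod 1711)
1710 = 1024 + 512 + 128 + 32 + 8 + 4 + 2 in binary powers of 2.
So 11^1710 ≡ 53 · 1669 · 198 · 1678 · 1379 · 953 · 121 ≡ 1078 (mod 1711).
Since 1078 ≠ 1, base 11 is a Fermat witness: 1711 is composite.

1078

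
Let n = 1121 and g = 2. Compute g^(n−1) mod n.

833

2^1 ≡ 2 (mod 1121)
2^2 ≡ 2^2 = 4 ≡ 4 (mod 1121)
2^4 ≡ 4^2 = 16 ≡ 16 (mod 1121)
2^8 ≡ 16^2 = 256 ≡ 256 (mod 1121)
2^16 ≡ 256^2 = 65536 ≡ 518 (mod 1121)
2^32 ≡ 518^2 = 268324 ≡ 405 (mod 1121)
2^64 ≡ 405^2 = 164025 ≡ 359 (mod 1121)
2^128 ≡ 359^2 = 128881 ≡ 1087 (mod 1121)
2^256 ≡ 1087^2 = 1181569 ≡ 35 (mod 1121)
2^512 ≡ 35^2 = 1225 ≡ 104 (mod 1121)
2^1024 ≡ 104^2 = 10816 ≡ 727 (mod 1121)
1120 = 1024 + 64 + 32 in binary powers of 2.
So 2^1120 ≡ 727 · 359 · 405 ≡ 833 (mod 1121).
Since 833 ≠ 1, base 2 is a Fermat witness: 1121 is composite.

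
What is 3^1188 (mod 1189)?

3^1 ≡ 3 (mod 1189)
3^2 ≡ 3^2 = 9 ≡ 9 (mod 1189)
3^4 ≡ 9^2 = 81 ≡ 81 (mod 1189)
3^8 ≡ 81^2 = 6561 ≡ 616 (mod 1189)
3^16 ≡ 616^2 = 379456 ≡ 165 (mod 1189)
3^32 ≡ 165^2 = 27225 ≡ 1067 (mod 1189)
3^64 ≡ 1067^2 = 1138489 ≡ 616 (mod 1189)
3^128 ≡ 616^2 = 379456 ≡ 165 (mod 1189)
3^256 ≡ 165^2 = 27225 ≡ 1067 (mod 1189)
3^512 ≡ 1067^2 = 1138489 ≡ 616 (mod 1189)
3^1024 ≡ 616^2 = 379456 ≡ 165 (mod 1189)
1188 = 1024 + 128 + 32 + 4 in binary powers of 2.
So 3^1188 ≡ 165 · 165 · 1067 · 81 ≡ 1147 (mod 1189).
Since 1147 ≠ 1, base 3 is a Fermat witness: 1189 is composite.

1147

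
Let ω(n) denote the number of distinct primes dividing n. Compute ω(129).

2

129 = 3 · 43
129 = 3 · 43, which has 2 distinct prime factors.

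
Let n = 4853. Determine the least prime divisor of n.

4853 is odd.
Digit sum 20, not divisible by 3.
Ends in 3: not divisible by 5.
7: 4853 = 7·693 + 2
11: 4853 = 11·441 + 2
13: 4853 = 13·373 + 4
17: 4853 = 17·285 + 8
19: 4853 = 19·255 + 8
23: 4853 = 23·211

23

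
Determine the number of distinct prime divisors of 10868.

4

10868 = 2^2 · 2717
2717 = 11 · 247
247 = 13 · 19
10868 = 2^2 · 11 · 13 · 19, which has 4 distinct prime factors.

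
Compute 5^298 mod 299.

5^1 ≡ 5 (mod 299)
5^2 ≡ 5^2 = 25 ≡ 25 (mod 299)
5^4 ≡ 25^2 = 625 ≡ 27 (mod 299)
5^8 ≡ 27^2 = 729 ≡ 131 (mod 299)
5^16 ≡ 131^2 = 17161 ≡ 118 (mod 299)
5^32 ≡ 118^2 = 13924 ≡ 170 (mod 299)
5^64 ≡ 170^2 = 28900 ≡ 196 (mod 299)
5^128 ≡ 196^2 = 38416 ≡ 144 (mod 299)
5^256 ≡ 144^2 = 20736 ≡ 105 (mod 299)
298 = 256 + 32 + 8 + 2 in binary powers of 2.
So 5^298 ≡ 105 · 170 · 131 · 25 ≡ 64 (mod 299).
Since 64 ≠ 1, base 5 is a Fermat witness: 299 is composite.

64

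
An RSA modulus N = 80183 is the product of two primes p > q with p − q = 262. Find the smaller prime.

Since p = q + 262, we have 80183 = q(q + 262), so q² + 262q − 80183 = 0.
Discriminant: 262² + 4·80183 = 68644 + 320732 = 389376; √389376 = 624.
q = (−262 + 624)/2 = 181, and p = q + 262 = 443.
Check: 181 · 443 = 80183.

181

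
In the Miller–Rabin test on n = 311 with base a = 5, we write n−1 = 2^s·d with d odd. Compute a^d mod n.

1

311 − 1 = 310 = 2^1 · 155, so d = 155.
5^1 ≡ 5 (mod 311)
5^2 ≡ 5^2 = 25 ≡ 25 (mod 311)
5^4 ≡ 25^2 = 625 ≡ 3 (mod 311)
5^8 ≡ 3^2 = 9 ≡ 9 (mod 311)
5^16 ≡ 9^2 = 81 ≡ 81 (mod 311)
5^32 ≡ 81^2 = 6561 ≡ 30 (mod 311)
5^64 ≡ 30^2 = 900 ≡ 278 (mod 311)
5^128 ≡ 278^2 = 77284 ≡ 156 (mod 311)
155 = 128 + 16 + 8 + 2 + 1 in binary powers of 2.
So 5^155 ≡ 156 · 81 · 9 · 25 · 5 ≡ 1 (mod 311).
Since 5^d ≡ 1 (mod 311), base 5 does not prove 311 composite.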